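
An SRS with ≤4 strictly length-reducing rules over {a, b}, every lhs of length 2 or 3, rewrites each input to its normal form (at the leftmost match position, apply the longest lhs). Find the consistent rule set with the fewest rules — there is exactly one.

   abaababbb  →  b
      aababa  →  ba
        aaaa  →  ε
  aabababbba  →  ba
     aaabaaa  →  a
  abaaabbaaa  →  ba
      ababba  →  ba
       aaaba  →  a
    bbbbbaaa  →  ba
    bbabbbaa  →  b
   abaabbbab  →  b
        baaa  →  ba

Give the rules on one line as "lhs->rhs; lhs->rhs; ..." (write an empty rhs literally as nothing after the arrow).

  | abaababbb => aababbb => babbb => bbb => bb => b
  | aababa => baba => ba
  | aaaa => aa => ε
  | aabababbba => bababbba => babbba => bbba => bba => ba

aa->; ab->; bb->b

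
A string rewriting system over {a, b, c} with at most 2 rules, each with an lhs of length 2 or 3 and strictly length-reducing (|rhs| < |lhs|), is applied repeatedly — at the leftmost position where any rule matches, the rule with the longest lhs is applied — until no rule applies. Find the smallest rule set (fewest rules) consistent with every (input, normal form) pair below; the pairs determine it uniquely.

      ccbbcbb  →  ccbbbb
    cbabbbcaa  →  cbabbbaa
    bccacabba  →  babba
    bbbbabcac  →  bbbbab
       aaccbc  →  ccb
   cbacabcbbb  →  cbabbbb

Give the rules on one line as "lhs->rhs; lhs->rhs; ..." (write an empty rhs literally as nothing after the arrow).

ac->c; bc->b

  | ccbbcbb => ccbbbb
  | cbabbbcaa => cbabbbaa
  | bccacabba => bcacabba => bacabba => bcabba => babba
  | bbbbabcac => bbbbabac => bbbbabc => bbbbab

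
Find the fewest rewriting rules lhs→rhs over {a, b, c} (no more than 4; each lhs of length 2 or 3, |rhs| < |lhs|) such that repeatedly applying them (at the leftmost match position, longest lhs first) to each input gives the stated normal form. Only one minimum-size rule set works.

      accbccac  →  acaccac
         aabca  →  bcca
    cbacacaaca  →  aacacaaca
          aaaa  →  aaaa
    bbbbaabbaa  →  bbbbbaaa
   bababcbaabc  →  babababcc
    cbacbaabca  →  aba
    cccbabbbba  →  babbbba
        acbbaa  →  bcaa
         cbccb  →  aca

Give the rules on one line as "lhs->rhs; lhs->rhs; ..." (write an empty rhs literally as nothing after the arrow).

aab->bc; cb->a; ccc->

  | accbccac => acaccac
  | aabca => bcca
  | cbacacaaca => aacacaaca
  | aaaa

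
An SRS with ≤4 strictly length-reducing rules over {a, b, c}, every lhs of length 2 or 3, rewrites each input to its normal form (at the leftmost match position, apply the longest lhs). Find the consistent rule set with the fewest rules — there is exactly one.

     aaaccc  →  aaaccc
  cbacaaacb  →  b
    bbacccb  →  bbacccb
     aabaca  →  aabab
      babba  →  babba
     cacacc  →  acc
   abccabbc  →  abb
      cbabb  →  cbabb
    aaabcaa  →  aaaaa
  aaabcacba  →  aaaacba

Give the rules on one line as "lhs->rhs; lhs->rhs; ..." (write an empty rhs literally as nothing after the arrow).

  | aaaccc
  | cbacaaacb => cbabaacb => cbaacb => cacb => bcb => b
  | bbacccb
  | aabaca => aabab

baa->a; bc->; ca->b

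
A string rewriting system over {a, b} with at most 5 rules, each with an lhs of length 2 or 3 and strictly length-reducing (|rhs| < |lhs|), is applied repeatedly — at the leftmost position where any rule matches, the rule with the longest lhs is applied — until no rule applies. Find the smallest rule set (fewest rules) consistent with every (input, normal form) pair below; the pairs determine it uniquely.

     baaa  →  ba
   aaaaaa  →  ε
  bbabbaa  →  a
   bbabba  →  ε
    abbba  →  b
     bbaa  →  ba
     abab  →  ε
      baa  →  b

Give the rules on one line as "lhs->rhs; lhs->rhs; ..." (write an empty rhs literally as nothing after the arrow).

  | baaa => ba
  | aaaaaa => aaaa => aa => ε
  | bbabbaa => bbbaa => aaa => a
  | bbabba => bbba => aa => ε

aa->; ab->; bba->b; bbb->a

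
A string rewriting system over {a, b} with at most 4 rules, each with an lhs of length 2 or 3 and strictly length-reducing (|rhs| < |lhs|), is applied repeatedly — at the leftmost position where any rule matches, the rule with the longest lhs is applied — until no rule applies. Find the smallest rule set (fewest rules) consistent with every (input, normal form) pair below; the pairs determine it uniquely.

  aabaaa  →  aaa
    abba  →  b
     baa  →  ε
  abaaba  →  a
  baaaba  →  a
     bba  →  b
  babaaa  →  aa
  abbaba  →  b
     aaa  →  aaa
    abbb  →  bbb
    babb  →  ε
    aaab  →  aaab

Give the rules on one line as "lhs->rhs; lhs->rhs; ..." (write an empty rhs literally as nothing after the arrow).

abb->bb; ba->; baa->; bab->ba

  | aabaaa => aaa
  | abba => bba => b
  | baa => ε
  | abaaba => aba => a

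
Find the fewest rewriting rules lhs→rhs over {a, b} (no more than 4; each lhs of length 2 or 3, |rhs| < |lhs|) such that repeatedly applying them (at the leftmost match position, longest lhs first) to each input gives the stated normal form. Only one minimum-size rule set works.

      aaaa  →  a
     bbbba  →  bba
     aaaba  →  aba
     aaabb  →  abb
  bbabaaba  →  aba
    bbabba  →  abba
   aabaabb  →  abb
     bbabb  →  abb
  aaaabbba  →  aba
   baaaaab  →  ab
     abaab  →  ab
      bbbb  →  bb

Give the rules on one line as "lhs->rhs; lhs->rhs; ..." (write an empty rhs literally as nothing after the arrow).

  | aaaa => aaa => aa => a
  | bbbba => bba
  | aaaba => aaba => aba
  | aaabb => aabb => abb

aa->a; bab->ab; bbb->b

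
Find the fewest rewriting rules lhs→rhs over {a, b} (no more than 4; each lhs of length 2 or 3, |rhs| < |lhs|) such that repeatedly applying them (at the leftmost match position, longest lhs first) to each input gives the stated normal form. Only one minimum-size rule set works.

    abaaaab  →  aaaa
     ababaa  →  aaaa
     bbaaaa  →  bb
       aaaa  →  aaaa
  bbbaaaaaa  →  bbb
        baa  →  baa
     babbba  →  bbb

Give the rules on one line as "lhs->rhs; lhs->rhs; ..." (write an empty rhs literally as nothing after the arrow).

ab->; aba->aa; bba->bb

  | abaaaab => aaaaab => aaaa
  | ababaa => aabaa => aaaa
  | bbaaaa => bbaaa => bbaa => bba => bb
  | aaaa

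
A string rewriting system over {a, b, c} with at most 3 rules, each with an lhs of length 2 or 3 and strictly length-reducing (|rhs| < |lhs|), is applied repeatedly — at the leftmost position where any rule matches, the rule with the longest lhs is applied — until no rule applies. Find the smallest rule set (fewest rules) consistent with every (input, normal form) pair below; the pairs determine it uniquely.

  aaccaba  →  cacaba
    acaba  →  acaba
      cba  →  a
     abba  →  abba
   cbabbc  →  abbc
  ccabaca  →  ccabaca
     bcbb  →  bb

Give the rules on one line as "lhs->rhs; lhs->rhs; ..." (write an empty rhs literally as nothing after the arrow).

  | aaccaba => cacaba
  | acaba
  | cba => a
  | abba

aac->ca; cb->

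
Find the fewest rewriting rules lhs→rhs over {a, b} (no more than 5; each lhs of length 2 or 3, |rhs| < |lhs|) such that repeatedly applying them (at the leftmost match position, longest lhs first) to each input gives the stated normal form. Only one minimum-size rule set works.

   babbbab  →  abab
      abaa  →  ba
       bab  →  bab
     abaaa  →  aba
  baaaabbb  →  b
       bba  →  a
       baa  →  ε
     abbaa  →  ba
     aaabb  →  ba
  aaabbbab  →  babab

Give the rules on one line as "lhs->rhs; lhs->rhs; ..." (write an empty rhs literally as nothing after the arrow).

aa->b; aaa->a; abb->ba; bb->

  | babbbab => bbabab => abab
  | abaa => abb => ba
  | bab
  | abaaa => aba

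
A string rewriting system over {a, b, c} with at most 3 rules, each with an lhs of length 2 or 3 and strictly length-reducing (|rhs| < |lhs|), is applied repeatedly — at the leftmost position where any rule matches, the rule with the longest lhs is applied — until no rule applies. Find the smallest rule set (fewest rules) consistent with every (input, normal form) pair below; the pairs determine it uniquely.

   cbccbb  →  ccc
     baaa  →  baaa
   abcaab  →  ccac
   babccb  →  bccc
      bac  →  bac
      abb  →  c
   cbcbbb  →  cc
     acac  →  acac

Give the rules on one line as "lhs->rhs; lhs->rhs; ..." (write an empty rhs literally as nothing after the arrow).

  | cbccbb => cccbb => cccb => ccc
  | baaa
  | abcaab => ccaab => ccac
  | babccb => bcccb => bccc

ab->c; cb->c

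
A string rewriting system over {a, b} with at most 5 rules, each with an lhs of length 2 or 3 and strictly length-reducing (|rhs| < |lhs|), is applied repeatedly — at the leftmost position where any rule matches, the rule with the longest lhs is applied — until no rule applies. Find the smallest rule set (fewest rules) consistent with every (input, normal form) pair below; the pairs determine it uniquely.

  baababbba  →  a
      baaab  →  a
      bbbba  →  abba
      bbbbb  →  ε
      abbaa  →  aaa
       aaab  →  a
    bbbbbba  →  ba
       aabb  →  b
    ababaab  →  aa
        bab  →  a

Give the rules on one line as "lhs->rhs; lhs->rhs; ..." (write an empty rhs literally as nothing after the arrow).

  | baababbba => aababbba => abbba => aaba => a
  | baaab => aaab => a
  | bbbba => abba
  | bbbbb => abbb => aab => ε

aab->; baa->aa; bab->a; bbb->ab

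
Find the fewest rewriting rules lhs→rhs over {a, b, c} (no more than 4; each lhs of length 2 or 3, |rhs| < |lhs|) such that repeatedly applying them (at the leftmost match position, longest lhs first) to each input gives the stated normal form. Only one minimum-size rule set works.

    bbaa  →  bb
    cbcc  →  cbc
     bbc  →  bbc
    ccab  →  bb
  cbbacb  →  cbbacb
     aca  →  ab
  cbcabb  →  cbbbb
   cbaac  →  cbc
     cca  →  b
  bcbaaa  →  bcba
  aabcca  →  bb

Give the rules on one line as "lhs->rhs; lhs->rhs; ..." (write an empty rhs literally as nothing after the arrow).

aa->; ca->b; cc->c

  | bbaa => bb
  | cbcc => cbc
  | bbc
  | ccab => cab => bb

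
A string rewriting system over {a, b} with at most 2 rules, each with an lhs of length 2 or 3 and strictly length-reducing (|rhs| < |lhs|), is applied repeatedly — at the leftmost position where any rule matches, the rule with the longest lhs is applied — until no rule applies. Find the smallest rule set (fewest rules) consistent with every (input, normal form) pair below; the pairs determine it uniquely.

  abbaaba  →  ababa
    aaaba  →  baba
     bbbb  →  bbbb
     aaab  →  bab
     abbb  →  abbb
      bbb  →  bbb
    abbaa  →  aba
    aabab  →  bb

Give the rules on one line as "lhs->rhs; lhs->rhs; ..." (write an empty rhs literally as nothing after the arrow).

aa->b; bba->b

  | abbaaba => ababa
  | aaaba => baba
  | bbbb
  | aaab => bab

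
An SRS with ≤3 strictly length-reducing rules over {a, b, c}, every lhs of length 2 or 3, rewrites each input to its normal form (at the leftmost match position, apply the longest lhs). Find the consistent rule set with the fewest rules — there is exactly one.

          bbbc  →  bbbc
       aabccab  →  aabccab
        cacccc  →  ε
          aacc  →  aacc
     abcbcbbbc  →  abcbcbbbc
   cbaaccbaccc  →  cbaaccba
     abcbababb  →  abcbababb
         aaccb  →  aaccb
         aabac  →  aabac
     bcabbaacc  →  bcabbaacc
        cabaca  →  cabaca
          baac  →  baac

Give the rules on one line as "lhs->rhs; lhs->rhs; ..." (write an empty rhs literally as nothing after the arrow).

cac->; ccc->

  | bbbc
  | aabccab
  | cacccc => ccc => ε
  | aacc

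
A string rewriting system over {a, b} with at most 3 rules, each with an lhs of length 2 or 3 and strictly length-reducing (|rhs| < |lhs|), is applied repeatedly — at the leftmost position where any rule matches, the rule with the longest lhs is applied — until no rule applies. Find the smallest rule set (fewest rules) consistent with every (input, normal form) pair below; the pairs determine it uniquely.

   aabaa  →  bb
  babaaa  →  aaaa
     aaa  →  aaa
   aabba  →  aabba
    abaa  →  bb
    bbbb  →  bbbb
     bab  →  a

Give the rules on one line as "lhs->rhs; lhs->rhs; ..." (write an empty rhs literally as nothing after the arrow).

  | aabaa => abaa => baa => bb
  | babaaa => aaaa
  | aaa
  | aabba

aba->ba; baa->bb; bab->a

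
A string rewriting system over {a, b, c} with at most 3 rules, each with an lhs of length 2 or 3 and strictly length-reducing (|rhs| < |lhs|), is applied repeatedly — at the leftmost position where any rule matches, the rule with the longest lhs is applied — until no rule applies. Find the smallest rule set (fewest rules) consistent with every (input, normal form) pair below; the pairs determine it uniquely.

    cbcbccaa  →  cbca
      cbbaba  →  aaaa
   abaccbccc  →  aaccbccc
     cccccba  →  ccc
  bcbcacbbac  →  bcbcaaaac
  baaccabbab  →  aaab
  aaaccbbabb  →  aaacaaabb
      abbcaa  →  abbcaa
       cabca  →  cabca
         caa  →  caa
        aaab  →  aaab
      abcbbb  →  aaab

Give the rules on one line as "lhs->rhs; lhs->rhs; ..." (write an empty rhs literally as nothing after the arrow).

  | cbcbccaa => cbcba => cbca
  | cbbaba => aaaba => aaaa
  | abaccbccc => aaccbccc
  | cccccba => ccccca => ccc

ba->a; cbb->aa; cca->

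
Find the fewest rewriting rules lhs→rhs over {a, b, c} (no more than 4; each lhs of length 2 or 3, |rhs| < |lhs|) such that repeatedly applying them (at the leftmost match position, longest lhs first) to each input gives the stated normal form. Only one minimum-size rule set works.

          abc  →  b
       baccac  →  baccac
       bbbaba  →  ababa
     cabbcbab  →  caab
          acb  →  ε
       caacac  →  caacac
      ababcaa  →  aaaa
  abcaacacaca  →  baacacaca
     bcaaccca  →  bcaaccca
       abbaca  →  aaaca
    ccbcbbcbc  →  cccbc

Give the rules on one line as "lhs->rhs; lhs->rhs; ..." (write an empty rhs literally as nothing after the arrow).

  | abc => b
  | baccac
  | bbbaba => ababa
  | cabbcbab => caacbab => caab

abc->b; acb->; bb->a; bcb->ac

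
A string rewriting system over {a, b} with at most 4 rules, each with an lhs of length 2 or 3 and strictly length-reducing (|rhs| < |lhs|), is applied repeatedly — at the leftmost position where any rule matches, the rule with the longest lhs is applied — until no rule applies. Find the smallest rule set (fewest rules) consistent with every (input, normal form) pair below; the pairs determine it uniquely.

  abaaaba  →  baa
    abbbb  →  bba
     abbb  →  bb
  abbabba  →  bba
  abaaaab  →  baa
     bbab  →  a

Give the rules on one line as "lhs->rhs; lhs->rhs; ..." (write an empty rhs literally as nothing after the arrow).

aab->; ab->b; abb->ba; bbb->a

  | abaaaba => baaaba => baa
  | abbbb => babb => bba
  | abbb => bab => bb
  | abbabba => baabba => bba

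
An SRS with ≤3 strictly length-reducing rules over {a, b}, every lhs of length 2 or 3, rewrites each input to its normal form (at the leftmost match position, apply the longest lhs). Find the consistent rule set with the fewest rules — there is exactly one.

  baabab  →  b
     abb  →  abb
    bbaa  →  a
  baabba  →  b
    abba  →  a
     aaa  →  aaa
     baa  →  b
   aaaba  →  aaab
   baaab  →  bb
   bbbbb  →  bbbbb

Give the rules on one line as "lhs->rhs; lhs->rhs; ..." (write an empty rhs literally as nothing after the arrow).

ba->b; bba->

  | baabab => babab => bbab => b
  | abb
  | bbaa => a
  | baabba => babba => bbba => b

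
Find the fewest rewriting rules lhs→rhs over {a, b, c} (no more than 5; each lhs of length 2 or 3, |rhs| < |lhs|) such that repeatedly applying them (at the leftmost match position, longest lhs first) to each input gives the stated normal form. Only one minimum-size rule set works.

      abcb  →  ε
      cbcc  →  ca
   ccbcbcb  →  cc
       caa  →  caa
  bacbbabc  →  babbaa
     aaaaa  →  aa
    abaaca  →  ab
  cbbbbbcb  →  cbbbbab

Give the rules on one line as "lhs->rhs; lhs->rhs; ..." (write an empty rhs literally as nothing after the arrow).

  | abcb => aab => ε
  | cbcc => cac => ca
  | ccbcbcb => ccabcb => ccaab => cc
  | caa

aaa->; aab->; ac->a; bc->a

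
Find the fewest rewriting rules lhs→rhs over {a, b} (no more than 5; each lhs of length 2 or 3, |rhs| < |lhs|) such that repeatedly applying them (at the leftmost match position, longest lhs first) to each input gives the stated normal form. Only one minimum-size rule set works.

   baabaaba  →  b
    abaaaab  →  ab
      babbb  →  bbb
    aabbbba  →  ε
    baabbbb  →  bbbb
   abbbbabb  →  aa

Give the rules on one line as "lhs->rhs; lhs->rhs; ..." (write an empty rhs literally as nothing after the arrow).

aaa->; abb->a; ba->b; bab->b

  | baabaaba => babaaba => baaba => baba => ba => b
  | abaaaab => abaaab => abaab => abab => ab
  | babbb => bbb
  | aabbbba => aabba => aaa => ε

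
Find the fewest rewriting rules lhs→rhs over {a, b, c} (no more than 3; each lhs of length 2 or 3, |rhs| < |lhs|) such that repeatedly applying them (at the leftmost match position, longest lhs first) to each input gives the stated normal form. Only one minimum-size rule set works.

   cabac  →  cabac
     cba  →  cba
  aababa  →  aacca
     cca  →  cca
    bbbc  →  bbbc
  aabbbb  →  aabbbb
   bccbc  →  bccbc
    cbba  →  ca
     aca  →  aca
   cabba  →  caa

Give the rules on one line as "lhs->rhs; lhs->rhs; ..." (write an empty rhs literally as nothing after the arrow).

bab->cc; bba->a

  | cabac
  | cba
  | aababa => aacca
  | cca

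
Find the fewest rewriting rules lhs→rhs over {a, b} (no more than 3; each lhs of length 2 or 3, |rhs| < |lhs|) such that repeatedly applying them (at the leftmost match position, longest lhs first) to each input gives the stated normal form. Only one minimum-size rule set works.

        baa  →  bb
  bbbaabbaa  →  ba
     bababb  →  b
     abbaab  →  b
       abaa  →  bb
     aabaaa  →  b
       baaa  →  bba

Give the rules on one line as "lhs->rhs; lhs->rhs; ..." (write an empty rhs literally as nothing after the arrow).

aa->b; ab->b; bbb->a

  | baa => bb
  | bbbaabbaa => aaabbaa => babbaa => bbbaa => aaa => ba
  | bababb => bbabb => bbbb => ab => b
  | abbaab => bbaab => bbbb => ab => b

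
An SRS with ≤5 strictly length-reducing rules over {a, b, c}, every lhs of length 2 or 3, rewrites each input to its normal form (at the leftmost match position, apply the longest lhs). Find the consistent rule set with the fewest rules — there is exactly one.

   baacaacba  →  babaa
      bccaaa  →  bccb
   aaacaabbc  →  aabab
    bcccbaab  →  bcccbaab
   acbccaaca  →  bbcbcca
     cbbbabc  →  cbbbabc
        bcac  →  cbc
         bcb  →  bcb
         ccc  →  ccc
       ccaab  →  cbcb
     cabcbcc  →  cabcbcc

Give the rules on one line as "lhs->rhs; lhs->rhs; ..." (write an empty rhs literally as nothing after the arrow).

abb->a; ac->b; bca->cb; caa->bc

  | baacaacba => babaacba => bababba => babaa
  | bccaaa => bcbca => bccb
  | aaacaabbc => aabaabbc => aabaac => aabab
  | bcccbaab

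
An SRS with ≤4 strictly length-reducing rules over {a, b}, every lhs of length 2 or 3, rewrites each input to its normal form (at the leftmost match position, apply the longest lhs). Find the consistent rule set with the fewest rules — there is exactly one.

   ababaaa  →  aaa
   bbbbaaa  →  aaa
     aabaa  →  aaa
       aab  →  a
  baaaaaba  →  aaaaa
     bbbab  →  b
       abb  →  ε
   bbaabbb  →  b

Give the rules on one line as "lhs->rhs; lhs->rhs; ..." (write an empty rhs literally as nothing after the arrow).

ab->; abb->bb; baa->aa; bb->

  | ababaaa => abaaa => aaa
  | bbbbaaa => bbaaa => aaa
  | aabaa => aaa
  | aab => a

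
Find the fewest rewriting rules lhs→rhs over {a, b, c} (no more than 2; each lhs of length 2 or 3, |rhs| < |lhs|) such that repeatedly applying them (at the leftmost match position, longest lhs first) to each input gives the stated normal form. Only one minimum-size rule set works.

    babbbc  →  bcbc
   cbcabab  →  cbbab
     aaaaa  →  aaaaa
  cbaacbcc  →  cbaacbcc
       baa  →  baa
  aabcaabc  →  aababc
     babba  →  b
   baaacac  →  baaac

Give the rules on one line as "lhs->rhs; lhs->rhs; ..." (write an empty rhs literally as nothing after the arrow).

abb->c; ca->

  | babbbc => bcbc
  | cbcabab => cbbab
  | aaaaa
  | cbaacbcc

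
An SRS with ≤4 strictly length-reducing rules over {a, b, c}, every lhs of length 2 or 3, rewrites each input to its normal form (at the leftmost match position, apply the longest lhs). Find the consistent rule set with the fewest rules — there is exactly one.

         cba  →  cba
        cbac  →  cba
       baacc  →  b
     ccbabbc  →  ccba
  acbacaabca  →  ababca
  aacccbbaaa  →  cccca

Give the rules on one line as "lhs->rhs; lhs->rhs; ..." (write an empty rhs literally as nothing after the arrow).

aa->; ac->a; bb->c; bcc->b

  | cba
  | cbac => cba
  | baacc => bcc => b
  | ccbabbc => ccbacc => ccbac => ccba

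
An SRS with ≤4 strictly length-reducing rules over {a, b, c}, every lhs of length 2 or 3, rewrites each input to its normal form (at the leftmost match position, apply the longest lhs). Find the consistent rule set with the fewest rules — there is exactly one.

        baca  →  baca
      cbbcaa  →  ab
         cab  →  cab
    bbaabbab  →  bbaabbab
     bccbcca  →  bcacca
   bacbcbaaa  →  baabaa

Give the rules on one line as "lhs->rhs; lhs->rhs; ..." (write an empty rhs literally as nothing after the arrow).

caa->; cb->a; cba->b

  | baca
  | cbbcaa => abcaa => ab
  | cab
  | bbaabbab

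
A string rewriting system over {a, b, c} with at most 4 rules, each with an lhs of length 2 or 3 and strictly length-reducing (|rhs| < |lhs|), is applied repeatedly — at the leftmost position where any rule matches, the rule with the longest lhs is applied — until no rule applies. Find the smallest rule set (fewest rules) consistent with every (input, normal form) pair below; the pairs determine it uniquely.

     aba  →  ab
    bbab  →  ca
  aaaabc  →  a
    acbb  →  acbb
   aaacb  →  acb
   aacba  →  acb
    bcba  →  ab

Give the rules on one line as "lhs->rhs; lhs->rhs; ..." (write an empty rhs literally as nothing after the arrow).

aa->a; ba->b; bbb->ca; bc->a

  | aba => ab
  | bbab => bbb => ca
  | aaaabc => aaabc => aabc => abc => aa => a
  | acbb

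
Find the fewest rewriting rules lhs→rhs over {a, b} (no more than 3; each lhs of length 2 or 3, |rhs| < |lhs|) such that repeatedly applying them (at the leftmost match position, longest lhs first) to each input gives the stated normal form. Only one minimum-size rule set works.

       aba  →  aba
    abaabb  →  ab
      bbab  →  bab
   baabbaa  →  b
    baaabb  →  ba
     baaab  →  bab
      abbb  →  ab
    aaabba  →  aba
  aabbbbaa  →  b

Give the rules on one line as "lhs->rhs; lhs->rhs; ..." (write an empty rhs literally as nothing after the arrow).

aa->; bb->; bba->ba

  | aba
  | abaabb => abbb => ab
  | bbab => bab
  | baabbaa => bbbaa => baa => b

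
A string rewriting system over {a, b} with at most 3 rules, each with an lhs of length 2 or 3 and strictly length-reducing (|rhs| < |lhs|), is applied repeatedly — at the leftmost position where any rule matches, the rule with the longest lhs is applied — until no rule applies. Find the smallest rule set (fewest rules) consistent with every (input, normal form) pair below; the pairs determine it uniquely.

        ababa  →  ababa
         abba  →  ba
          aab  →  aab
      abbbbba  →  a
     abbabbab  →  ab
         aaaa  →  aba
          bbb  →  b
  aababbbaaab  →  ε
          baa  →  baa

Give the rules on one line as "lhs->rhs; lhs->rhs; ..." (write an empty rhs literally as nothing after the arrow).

aaa->ab; abb->b; bb->

  | ababa
  | abba => ba
  | aab
  | abbbbba => bbbba => bba => a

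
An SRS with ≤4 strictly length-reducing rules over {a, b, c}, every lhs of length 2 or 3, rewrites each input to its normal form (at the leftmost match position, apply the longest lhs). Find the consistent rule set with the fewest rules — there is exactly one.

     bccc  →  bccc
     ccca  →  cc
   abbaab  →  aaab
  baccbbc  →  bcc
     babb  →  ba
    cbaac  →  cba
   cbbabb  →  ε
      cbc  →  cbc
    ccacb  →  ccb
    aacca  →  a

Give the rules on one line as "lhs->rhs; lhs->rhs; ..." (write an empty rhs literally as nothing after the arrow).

  | bccc
  | ccca => cc
  | abbaab => aaab
  | baccbbc => bcbbc => bcc

ac->; bb->; ca->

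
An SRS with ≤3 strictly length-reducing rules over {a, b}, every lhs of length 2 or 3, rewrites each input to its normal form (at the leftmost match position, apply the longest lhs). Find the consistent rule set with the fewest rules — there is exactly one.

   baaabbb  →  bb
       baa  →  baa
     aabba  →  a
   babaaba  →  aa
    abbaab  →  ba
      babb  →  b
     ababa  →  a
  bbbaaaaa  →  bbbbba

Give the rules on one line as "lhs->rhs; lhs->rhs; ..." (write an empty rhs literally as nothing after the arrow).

aaa->ba; ab->; bab->ab

  | baaabbb => bbabbb => babbb => abbb => bb
  | baa
  | aabba => aba => a
  | babaaba => abaaba => aaba => aa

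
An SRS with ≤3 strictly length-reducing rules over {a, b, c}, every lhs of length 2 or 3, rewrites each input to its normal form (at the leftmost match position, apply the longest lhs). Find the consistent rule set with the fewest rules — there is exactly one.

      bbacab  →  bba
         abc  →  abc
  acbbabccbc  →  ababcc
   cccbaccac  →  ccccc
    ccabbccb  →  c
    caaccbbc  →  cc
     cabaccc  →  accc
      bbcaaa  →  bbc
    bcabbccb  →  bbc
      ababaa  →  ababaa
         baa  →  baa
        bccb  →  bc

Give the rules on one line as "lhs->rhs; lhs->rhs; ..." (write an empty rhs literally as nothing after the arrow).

ca->c; cb->

  | bbacab => bbacb => bba
  | abc
  | acbbabccbc => ababccbc => ababcc
  | cccbaccac => ccaccac => ccccac => ccccc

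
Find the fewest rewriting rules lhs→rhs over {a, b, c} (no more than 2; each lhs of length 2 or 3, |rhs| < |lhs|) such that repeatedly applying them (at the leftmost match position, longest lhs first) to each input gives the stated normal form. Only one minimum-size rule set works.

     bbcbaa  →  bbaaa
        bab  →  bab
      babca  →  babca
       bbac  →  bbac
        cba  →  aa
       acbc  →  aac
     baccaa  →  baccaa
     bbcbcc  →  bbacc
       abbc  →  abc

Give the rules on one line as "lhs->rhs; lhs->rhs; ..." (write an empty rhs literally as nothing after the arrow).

  | bbcbaa => bbaaa
  | bab
  | babca
  | bbac

abb->ab; cb->a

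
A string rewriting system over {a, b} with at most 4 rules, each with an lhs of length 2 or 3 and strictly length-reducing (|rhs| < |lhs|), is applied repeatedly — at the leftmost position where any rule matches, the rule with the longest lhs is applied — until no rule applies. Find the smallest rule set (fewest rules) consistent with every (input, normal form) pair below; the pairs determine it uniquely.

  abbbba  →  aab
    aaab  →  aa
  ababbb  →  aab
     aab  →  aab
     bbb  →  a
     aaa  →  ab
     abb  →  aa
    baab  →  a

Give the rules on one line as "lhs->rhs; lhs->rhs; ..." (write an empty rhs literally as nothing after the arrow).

aaa->ab; ba->b; bb->a; bbb->a

  | abbbba => aaba => aab
  | aaab => abb => aa
  | ababbb => abbbb => aab
  | aab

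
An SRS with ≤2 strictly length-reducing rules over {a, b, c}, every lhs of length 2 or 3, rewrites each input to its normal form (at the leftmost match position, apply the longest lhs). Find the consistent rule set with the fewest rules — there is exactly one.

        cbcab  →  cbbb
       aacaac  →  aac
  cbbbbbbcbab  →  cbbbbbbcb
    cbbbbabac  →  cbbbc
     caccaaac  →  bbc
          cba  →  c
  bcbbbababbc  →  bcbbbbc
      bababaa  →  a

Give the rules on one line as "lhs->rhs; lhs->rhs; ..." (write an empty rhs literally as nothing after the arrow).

  | cbcab => cbbb
  | aacaac => aabac => aac
  | cbbbbbbcbab => cbbbbbbcb
  | cbbbbabac => cbbbbac => cbbbc

ba->; ca->b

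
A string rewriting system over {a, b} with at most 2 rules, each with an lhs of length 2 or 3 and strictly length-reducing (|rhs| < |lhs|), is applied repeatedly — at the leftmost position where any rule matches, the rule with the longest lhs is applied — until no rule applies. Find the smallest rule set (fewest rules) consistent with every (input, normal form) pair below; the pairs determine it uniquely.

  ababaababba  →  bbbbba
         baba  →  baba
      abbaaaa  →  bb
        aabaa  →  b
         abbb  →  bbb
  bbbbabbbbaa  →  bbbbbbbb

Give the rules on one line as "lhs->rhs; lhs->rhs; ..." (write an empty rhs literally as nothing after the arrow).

  | ababaababba => ababbabba => abbbabba => bbbabba => bbbbba
  | baba
  | abbaaaa => bbaaaa => bbaa => bb
  | aabaa => baa => b

aa->; abb->bb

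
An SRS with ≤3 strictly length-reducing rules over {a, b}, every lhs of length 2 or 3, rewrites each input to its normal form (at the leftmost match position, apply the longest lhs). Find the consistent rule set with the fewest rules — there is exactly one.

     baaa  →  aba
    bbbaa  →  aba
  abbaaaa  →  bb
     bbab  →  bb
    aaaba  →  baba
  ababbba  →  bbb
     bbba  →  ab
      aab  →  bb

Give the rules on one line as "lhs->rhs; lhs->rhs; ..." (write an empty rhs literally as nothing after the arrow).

aa->b; baa->ab; bba->aa

  | baaa => aba
  | bbbaa => baaa => aba
  | abbaaaa => aaaaaa => baaaa => abaa => aab => bb
  | bbab => aab => bb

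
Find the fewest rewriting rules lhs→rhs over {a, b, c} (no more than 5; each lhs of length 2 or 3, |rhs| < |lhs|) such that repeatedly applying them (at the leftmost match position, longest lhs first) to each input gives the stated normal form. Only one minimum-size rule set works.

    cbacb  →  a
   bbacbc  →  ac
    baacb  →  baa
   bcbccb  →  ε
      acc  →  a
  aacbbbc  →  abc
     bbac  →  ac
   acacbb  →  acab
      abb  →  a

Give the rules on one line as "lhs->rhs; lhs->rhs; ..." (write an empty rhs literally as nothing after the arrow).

aab->a; bb->; cb->; cc->

  | cbacb => acb => a
  | bbacbc => acbc => ac
  | baacb => baa
  | bcbccb => bccb => bb => ε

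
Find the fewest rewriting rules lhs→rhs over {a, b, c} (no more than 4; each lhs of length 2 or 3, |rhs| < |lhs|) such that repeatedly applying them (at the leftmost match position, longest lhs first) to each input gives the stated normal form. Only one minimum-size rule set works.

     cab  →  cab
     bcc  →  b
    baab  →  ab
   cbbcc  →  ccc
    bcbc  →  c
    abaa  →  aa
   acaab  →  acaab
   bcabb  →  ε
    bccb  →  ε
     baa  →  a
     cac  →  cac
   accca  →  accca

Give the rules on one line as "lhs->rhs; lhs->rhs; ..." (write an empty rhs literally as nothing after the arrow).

  | cab
  | bcc => bc => b
  | baab => ab
  | cbbcc => ccc

ba->; bb->; bc->b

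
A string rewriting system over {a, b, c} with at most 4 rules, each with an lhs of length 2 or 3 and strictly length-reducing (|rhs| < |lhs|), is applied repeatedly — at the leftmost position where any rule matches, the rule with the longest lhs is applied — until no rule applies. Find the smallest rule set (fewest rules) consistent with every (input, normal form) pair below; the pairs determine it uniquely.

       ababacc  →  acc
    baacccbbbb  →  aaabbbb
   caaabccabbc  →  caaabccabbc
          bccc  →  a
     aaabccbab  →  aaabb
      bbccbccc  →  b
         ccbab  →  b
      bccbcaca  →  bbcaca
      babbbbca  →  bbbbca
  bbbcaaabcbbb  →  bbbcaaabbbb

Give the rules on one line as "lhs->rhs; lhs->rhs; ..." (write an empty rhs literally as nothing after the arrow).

  | ababacc => abacc => acc
  | baacccbbbb => acccbbbb => aaabbbb
  | caaabccabbc
  | bccc => baa => a

ba->; cb->b; ccc->aa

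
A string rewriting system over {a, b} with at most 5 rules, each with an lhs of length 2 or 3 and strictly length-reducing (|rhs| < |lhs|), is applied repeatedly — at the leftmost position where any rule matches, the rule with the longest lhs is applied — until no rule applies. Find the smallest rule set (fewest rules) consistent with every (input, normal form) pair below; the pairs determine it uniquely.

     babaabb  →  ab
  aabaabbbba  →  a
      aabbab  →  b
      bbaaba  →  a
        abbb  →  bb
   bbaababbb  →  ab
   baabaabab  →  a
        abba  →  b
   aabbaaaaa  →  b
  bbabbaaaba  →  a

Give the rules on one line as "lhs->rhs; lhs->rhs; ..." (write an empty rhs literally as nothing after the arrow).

  | babaabb => aaabb => babb => ab
  | aabaabbbba => bbaabbbba => baabbbba => aabbbba => bbbbba => abbba => aaba => bba => ba => a
  | aabbab => bbbab => abab => aa => b
  | bbaaba => baaba => aaba => bba => ba => a

aa->b; ba->a; bab->a; bbb->ab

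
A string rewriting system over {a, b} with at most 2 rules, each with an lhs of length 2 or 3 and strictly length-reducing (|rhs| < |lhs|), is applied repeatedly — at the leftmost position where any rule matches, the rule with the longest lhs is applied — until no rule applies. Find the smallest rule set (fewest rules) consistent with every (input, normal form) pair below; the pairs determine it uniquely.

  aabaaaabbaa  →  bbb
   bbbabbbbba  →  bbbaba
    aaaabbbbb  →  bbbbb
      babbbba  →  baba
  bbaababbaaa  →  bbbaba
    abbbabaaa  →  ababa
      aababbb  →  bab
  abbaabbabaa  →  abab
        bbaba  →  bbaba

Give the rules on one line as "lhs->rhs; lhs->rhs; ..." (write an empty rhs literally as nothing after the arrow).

  | aabaaaabbaa => baaaabbaa => baabbaa => bbbaa => bbb
  | bbbabbbbba => bbbabbbba => bbbabbba => bbbabba => bbbaba
  | aaaabbbbb => aabbbbb => bbbbb
  | babbbba => babbba => babba => baba

aa->; abb->ab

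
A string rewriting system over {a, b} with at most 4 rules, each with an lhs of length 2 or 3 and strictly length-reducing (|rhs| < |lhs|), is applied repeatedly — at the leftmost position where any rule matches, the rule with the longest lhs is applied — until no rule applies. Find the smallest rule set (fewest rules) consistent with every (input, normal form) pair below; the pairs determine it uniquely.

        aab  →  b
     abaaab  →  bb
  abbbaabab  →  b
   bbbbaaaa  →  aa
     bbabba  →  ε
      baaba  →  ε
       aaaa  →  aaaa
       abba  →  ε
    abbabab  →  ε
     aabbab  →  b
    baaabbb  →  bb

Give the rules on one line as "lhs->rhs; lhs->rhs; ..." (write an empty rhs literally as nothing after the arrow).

ab->b; aba->ab; bab->; bba->

  | aab => ab => b
  | abaaab => abaab => abab => abb => bb
  | abbbaabab => bbbaabab => babab => ab => b
  | bbbbaaaa => bbaaa => aa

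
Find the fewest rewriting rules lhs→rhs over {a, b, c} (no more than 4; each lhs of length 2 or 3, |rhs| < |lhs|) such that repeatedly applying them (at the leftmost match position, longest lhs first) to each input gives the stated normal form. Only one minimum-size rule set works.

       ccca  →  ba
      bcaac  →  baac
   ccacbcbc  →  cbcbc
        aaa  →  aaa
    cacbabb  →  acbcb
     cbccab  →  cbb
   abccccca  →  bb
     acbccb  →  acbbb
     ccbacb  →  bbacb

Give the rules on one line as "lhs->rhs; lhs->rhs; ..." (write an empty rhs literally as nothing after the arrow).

ab->c; ca->a; cc->b; cca->

  | ccca => bca => ba
  | bcaac => baac
  | ccacbcbc => cbcbc
  | aaa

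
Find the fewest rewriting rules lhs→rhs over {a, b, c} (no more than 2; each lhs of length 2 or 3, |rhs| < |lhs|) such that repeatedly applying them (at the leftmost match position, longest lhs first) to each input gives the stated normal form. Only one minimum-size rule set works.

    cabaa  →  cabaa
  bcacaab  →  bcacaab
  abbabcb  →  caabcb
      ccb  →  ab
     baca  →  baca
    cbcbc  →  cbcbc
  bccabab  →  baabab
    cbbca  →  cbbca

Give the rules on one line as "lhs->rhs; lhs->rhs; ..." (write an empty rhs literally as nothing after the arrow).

abb->ca; cc->a

  | cabaa
  | bcacaab
  | abbabcb => caabcb
  | ccb => ab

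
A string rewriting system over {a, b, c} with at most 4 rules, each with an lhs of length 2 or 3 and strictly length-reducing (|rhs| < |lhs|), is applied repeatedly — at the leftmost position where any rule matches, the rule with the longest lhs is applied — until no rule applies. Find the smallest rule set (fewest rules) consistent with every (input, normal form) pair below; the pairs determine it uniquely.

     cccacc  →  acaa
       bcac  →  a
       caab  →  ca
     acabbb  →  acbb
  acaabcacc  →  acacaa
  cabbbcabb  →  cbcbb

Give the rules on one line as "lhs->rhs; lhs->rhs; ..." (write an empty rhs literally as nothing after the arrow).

ab->; bca->c; cc->a

  | cccacc => acacc => acaa
  | bcac => cc => a
  | caab => ca
  | acabbb => acbb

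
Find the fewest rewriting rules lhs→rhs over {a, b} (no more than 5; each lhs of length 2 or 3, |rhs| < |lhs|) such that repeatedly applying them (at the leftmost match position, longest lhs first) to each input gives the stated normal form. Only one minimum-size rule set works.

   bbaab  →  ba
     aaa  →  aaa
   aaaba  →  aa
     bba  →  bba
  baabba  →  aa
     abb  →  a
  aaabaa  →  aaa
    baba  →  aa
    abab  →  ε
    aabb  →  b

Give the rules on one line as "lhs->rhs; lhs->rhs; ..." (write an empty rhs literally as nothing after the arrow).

aab->; ab->a; baa->ba; bab->a

  | bbaab => bbab => ba
  | aaa
  | aaaba => aa
  | bba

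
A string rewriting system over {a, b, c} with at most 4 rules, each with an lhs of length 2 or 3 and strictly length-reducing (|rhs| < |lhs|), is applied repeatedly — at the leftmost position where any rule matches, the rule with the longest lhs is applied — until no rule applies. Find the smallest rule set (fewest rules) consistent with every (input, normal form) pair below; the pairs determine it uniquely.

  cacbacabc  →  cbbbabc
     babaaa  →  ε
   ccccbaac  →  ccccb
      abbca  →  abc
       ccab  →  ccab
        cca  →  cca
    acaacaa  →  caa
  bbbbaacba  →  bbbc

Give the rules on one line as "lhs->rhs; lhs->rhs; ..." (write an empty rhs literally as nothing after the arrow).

  | cacbacabc => cbbacabc => cbbbabc
  | babaaa => baa => ε
  | ccccbaac => ccccac => ccccb
  | abbca => abc

ac->b; baa->; bca->c; cba->c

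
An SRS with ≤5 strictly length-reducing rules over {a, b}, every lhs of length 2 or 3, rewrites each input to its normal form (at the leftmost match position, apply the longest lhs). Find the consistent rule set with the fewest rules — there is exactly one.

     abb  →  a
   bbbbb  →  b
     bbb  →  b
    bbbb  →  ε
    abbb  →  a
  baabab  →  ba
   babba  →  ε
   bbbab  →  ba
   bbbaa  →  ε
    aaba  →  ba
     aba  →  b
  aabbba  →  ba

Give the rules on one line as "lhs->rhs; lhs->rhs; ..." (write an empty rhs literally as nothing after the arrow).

aa->b; ab->a; bb->; bba->ba

  | abb => ab => a
  | bbbbb => bbb => b
  | bbb => b
  | bbbb => bb => ε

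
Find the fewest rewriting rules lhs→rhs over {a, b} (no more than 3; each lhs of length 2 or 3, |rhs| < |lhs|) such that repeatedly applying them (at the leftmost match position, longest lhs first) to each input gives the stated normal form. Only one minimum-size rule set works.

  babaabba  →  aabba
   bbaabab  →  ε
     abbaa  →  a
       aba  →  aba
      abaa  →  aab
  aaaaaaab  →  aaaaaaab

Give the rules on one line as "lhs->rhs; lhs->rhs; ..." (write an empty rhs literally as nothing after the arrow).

  | babaabba => aabba
  | bbaabab => babbab => bab => ε
  | abbaa => abab => a
  | aba

baa->ab; bab->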